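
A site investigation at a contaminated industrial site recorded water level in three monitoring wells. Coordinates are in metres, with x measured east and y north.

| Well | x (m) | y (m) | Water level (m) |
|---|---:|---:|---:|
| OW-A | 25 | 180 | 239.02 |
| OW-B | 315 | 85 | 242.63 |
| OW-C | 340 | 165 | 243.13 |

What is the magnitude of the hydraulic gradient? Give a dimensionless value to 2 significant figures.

Three-point gradient (reference OW-A): Δ to OW-B = (290, -95, +3.61), Δ to OW-C = (315, -15, +4.11).
∂h/∂x = +0.01315, ∂h/∂y = +0.002141 (det = 25575).
|∇h| = √(0.01315² + 0.002141²) = 0.01332

0.013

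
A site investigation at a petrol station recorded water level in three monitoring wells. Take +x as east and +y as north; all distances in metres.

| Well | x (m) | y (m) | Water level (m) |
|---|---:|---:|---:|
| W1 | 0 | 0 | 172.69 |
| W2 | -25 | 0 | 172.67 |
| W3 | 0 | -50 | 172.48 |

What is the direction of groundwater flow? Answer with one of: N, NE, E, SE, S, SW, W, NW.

S

∂h/∂x = (172.67 − 172.69) / (-25 − 0) = +0.0008000
∂h/∂y = (172.48 − 172.69) / (-50 − 0) = +0.004200
Flow = −∇h = (-0.0008000 east, -0.004200 north), which points south.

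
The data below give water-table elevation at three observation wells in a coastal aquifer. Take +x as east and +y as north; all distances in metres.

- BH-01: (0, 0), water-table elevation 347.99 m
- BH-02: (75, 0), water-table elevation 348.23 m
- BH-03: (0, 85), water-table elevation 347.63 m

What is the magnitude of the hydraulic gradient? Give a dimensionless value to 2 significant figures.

∂h/∂x = (348.23 − 347.99) / (75 − 0) = +0.003200
∂h/∂y = (347.63 − 347.99) / (85 − 0) = -0.004235
|∇h| = √(0.003200² + -0.004235²) = 0.005308

0.0053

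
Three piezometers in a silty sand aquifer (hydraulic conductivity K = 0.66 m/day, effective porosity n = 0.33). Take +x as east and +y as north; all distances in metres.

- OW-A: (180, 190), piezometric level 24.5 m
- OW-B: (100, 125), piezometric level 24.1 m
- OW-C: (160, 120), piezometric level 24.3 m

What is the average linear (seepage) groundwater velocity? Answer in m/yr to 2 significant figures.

2.9 m/yr

Three-point gradient (reference OW-A): Δ to OW-B = (-80, -65, -0.4), Δ to OW-C = (-20, -70, -0.2).
∂h/∂x = +0.003488, ∂h/∂y = +0.001860 (det = 4300).
|∇h| = √(0.003488² + 0.001860²) = 0.003953
Seepage velocity v = K·i/n = 0.66 × 0.003953 / 0.33 = 0.007906 m/day = 2.888 m/yr.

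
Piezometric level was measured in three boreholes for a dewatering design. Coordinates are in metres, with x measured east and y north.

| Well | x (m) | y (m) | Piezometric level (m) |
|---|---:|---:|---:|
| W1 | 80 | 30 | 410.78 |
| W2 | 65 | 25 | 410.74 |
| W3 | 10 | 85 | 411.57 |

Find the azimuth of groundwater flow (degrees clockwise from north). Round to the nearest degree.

Taking W1 as reference: W2−W1 = (-15, -5, -0.04); W3−W1 = (-70, 55, +0.79).
Determinant of the coordinate differences = (-15)·55 − (-70)·(-5) = -1175.
∂h/∂x = [(-0.04)·55 − (+0.79)·(-5)] / -1175 = -0.001489
∂h/∂y = [(-15)·(+0.79) − (-70)·(-0.04)] / -1175 = +0.01247
Flow direction (−∇h) has components (+0.001489 E, -0.01247 N).
Azimuth = atan2(E, N) = atan2(+0.001489, -0.01247) = 173.2° ≈ 173°.

173°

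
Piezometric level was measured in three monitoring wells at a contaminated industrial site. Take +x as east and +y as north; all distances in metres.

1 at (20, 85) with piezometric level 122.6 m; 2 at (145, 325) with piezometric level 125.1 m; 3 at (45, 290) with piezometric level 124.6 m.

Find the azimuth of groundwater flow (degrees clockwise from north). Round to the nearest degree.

190°

Taking 1 as reference: 2−1 = (125, 240, +2.5); 3−1 = (25, 205, +2.0).
Solve a·Δx + b·Δy = Δh: det = 125·205 − 25·240 = 19625.
∂h/∂x = [(+2.5)·205 − (+2.0)·240] / 19625 = +0.001656
∂h/∂y = [125·(+2.0) − 25·(+2.5)] / 19625 = +0.009554
Flow direction (−∇h) has components (-0.001656 E, -0.009554 N).
Azimuth = atan2(E, N) = atan2(-0.001656, -0.009554) = 189.8° ≈ 190°.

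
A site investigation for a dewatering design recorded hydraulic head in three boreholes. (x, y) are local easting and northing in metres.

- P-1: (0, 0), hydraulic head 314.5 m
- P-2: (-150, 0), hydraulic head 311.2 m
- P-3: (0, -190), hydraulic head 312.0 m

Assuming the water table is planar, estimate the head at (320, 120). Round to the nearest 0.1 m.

∂h/∂x = (311.2 − 314.5) / (-150 − 0) = +0.02200
∂h/∂y = (312.0 − 314.5) / (-190 − 0) = +0.01316
h(320, 120) = 314.5 + (+0.02200)·(320) + (+0.01316)·(120) = 314.5 +7.040 +1.579 = 323.119 m.

323.1 m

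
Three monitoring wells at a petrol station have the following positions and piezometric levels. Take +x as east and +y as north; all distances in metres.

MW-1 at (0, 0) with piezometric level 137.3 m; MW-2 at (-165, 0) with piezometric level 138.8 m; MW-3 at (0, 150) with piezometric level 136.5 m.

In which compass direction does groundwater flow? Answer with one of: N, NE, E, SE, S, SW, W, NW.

NE

∂h/∂x = (138.8 − 137.3) / (-165 − 0) = -0.009091
∂h/∂y = (136.5 − 137.3) / (150 − 0) = -0.005333
Flow = −∇h = (+0.009091 east, +0.005333 north), which points northeast.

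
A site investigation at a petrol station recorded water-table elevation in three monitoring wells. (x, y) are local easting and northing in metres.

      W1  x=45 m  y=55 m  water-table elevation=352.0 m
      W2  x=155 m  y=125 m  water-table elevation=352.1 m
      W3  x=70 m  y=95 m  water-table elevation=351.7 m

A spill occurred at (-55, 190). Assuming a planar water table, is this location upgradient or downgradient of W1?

Taking W1 as reference: W2−W1 = (110, 70, +0.1); W3−W1 = (25, 40, -0.3).
Solve a·Δx + b·Δy = Δh: det = 110·40 − 25·70 = 2650.
∂h/∂x = [(+0.1)·40 − (-0.3)·70] / 2650 = +0.009434
∂h/∂y = [110·(-0.3) − 25·(+0.1)] / 2650 = -0.01340
Head at (-55, 190) = 352.0 + (+0.009434)·(-100) + (-0.01340)·(135) = 349.25 m.
That is lower than the 352.0 m at W1, so the point is downgradient.

downgradient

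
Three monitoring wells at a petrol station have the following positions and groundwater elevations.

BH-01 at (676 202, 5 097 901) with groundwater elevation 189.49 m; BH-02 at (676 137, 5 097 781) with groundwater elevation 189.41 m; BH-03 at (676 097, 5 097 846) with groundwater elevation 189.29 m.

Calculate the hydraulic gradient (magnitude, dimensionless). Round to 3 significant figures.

0.00223

Taking BH-01 as reference: BH-02−BH-01 = (-65, -120, -0.08); BH-03−BH-01 = (-105, -55, -0.20).
Solve a·Δx + b·Δy = Δh: det = (-65)·(-55) − (-105)·(-120) = -9025.
∂h/∂x = [(-0.08)·(-55) − (-0.20)·(-120)] / -9025 = +0.002172
∂h/∂y = [(-65)·(-0.20) − (-105)·(-0.08)] / -9025 = -0.0005097
|∇h| = √(0.002172² + -0.0005097²) = 0.002231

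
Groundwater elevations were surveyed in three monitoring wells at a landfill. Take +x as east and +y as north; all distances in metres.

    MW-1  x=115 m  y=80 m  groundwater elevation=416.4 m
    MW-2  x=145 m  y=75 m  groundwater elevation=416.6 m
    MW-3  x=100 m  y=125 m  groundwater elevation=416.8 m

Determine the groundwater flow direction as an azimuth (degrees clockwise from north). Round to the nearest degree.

With h = a·x + b·y + c and MW-1 as origin, the differences give:
  30·a + (-5)·b = +0.2
  (-15)·a + 45·b = +0.4
Eliminate b (×45 and ×(-5), subtract): 1275·a = 11.00 → a = ∂h/∂x = +0.008627
Back-substitute: b = ∂h/∂y = +0.01176.
Flow direction (−∇h) has components (-0.008627 E, -0.01176 N).
Azimuth = atan2(E, N) = atan2(-0.008627, -0.01176) = 216.3° ≈ 216°.

216°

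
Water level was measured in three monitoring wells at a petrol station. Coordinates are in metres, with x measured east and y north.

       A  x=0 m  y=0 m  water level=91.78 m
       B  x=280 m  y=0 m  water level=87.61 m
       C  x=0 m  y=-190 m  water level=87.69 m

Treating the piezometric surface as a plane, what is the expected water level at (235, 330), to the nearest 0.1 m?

∂h/∂x = (87.61 − 91.78) / (280 − 0) = -0.01489
∂h/∂y = (87.69 − 91.78) / (-190 − 0) = +0.02153
h(235, 330) = 91.78 + (-0.01489)·(235) + (+0.02153)·(330) = 91.78 -3.500 +7.104 = 95.384 m.

95.4 m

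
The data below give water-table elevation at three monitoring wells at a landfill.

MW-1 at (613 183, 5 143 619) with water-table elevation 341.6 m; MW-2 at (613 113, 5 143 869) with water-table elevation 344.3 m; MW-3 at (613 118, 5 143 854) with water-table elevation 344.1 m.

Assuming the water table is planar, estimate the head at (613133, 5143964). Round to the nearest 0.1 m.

343.1 m

Taking MW-1 as reference: MW-2−MW-1 = (-70, 250, +2.7); MW-3−MW-1 = (-65, 235, +2.5).
Determinant of the coordinate differences = (-70)·235 − (-65)·250 = -200.
∂h/∂x = [(+2.7)·235 − (+2.5)·250] / -200 = -0.04750
∂h/∂y = [(-70)·(+2.5) − (-65)·(+2.7)] / -200 = -0.002500
h(613133, 5143964) = 341.6 + (-0.04750)·(-50) + (-0.002500)·(345) = 341.6 +2.375 -0.862 = 343.112 m.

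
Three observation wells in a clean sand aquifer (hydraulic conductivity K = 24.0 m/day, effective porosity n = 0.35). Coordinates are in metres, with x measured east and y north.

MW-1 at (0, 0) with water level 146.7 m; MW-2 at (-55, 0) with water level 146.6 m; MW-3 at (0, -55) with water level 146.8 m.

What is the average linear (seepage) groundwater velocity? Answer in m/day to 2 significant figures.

∂h/∂x = (146.6 − 146.7) / (-55 − 0) = +0.001818
∂h/∂y = (146.8 − 146.7) / (-55 − 0) = -0.001818
|∇h| = √(0.001818² + -0.001818²) = 0.002571
Seepage velocity v = K·i/n = 24.0 × 0.002571 / 0.35 = 0.1763 m/day.

0.18 m/day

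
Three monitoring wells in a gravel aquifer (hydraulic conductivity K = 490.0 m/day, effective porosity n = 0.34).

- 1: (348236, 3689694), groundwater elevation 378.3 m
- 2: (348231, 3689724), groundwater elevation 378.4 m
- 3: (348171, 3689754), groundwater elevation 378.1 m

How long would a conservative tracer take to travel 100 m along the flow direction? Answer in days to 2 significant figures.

Three-point gradient (reference 1): Δ to 2 = (-5, 30, +0.1), Δ to 3 = (-65, 60, -0.2).
∂h/∂x = +0.007273, ∂h/∂y = +0.004545 (det = 1650).
|∇h| = √(0.007273² + 0.004545²) = 0.008576
Seepage velocity v = K·i/n = 490.0 × 0.008576 / 0.34 = 12.36 m/day.
t = 100 / 12.36 = 8.091 days.

8.1 days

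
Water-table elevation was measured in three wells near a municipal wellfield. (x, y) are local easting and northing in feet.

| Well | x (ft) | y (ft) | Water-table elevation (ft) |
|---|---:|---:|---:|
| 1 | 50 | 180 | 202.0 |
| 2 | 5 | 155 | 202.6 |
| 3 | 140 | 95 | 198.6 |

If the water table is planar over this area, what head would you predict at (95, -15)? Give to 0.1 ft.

Differences from 1: to 2 (Δx, Δy, Δh) = (-45, -25, +0.6); to 3 = (90, -85, -3.4).
Solve a·Δx + b·Δy = Δh: det = (-45)·(-85) − 90·(-25) = 6075.
∂h/∂x = [(+0.6)·(-85) − (-3.4)·(-25)] / 6075 = -0.02239
∂h/∂y = [(-45)·(-3.4) − 90·(+0.6)] / 6075 = +0.01630
h(95, -15) = 202.0 + (-0.02239)·(45) + (+0.01630)·(-195) = 202.0 -1.007 -3.178 = 197.815 ft.

197.8 ft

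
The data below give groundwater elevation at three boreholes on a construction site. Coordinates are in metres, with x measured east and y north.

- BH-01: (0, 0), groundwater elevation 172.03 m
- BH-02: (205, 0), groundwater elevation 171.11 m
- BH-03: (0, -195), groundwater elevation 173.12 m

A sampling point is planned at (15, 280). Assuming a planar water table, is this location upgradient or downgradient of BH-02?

downgradient

∂h/∂x = (171.11 − 172.03) / (205 − 0) = -0.004488
∂h/∂y = (173.12 − 172.03) / (-195 − 0) = -0.005590
Head at (15, 280) = 172.03 + (-0.004488)·(15) + (-0.005590)·(280) = 170.40 m.
That is lower than the 171.11 m at BH-02, so the point is downgradient.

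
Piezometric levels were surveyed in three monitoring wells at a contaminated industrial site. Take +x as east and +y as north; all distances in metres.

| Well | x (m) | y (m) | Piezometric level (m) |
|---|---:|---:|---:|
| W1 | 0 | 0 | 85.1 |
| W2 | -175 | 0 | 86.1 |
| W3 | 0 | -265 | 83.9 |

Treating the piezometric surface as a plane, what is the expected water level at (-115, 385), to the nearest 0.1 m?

87.5 m

∂h/∂x = (86.1 − 85.1) / (-175 − 0) = -0.005714
∂h/∂y = (83.9 − 85.1) / (-265 − 0) = +0.004528
h(-115, 385) = 85.1 + (-0.005714)·(-115) + (+0.004528)·(385) = 85.1 +0.657 +1.743 = 87.501 m.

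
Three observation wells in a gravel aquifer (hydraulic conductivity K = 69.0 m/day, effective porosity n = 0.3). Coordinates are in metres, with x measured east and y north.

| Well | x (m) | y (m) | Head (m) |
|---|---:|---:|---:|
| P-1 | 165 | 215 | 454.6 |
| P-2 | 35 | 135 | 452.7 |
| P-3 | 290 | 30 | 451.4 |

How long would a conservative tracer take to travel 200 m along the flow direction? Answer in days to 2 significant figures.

45 days

With h = a·x + b·y + c and P-1 as origin, the differences give:
  (-130)·a + (-80)·b = -1.9
  125·a + (-185)·b = -3.2
Eliminate b (×(-185) and ×(-80), subtract): 34050·a = 95.50 → a = ∂h/∂x = +0.002805
Back-substitute: b = ∂h/∂y = +0.01919.
|∇h| = √(0.002805² + 0.01919²) = 0.01939
Seepage velocity v = K·i/n = 69.0 × 0.01939 / 0.3 = 4.46 m/day.
t = 200 / 4.46 = 44.84 days.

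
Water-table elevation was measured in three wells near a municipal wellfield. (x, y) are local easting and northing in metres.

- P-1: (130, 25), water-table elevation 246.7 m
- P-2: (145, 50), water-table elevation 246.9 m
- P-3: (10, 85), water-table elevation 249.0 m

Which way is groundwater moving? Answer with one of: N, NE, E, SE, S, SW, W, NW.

With h = a·x + b·y + c and P-1 as origin, the differences give:
  15·a + 25·b = +0.2
  (-120)·a + 60·b = +2.3
Eliminate b (×60 and ×25, subtract): 3900·a = -45.50 → a = ∂h/∂x = -0.01167
Back-substitute: b = ∂h/∂y = +0.01500.
Flow = −∇h = (+0.01167 east, -0.01500 north), which points southeast.

SE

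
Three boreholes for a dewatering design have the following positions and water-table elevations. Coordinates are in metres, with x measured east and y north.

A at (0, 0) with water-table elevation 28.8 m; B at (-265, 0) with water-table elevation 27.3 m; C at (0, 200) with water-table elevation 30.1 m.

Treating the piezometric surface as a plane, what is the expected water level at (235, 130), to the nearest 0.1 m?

31.0 m

∂h/∂x = (27.3 − 28.8) / (-265 − 0) = +0.005660
∂h/∂y = (30.1 − 28.8) / (200 − 0) = +0.006500
h(235, 130) = 28.8 + (+0.005660)·(235) + (+0.006500)·(130) = 28.8 +1.330 +0.845 = 30.975 m.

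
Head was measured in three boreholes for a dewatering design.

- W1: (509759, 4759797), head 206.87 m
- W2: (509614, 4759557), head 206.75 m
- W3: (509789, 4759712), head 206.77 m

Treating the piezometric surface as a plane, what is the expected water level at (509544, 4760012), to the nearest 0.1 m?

Differences from W1: to W2 (Δx, Δy, Δh) = (-145, -240, -0.12); to W3 = (30, -85, -0.10).
Determinant of the coordinate differences = (-145)·(-85) − 30·(-240) = 19525.
∂h/∂x = [(-0.12)·(-85) − (-0.10)·(-240)] / 19525 = -0.0007068
∂h/∂y = [(-145)·(-0.10) − 30·(-0.12)] / 19525 = +0.0009270
h(509544, 4760012) = 206.87 + (-0.0007068)·(-215) + (+0.0009270)·(215) = 206.87 +0.152 +0.199 = 207.221 m.

207.2 m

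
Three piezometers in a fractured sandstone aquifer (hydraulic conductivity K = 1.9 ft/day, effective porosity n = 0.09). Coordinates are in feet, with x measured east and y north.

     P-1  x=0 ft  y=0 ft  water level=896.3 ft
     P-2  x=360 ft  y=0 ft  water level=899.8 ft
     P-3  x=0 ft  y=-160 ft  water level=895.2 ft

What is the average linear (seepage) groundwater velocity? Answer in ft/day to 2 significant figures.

∂h/∂x = (899.8 − 896.3) / (360 − 0) = +0.009722
∂h/∂y = (895.2 − 896.3) / (-160 − 0) = +0.006875
|∇h| = √(0.009722² + 0.006875²) = 0.01191
Seepage velocity v = K·i/n = 1.9 × 0.01191 / 0.09 = 0.2514 ft/day.

0.25 ft/day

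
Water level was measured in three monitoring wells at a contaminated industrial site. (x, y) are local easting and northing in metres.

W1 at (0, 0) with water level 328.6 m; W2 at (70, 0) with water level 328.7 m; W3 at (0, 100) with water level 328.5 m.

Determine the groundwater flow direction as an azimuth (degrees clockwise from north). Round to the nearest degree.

∂h/∂x = (328.7 − 328.6) / (70 − 0) = +0.001429
∂h/∂y = (328.5 − 328.6) / (100 − 0) = -0.001000
Flow direction (−∇h) has components (-0.001429 E, +0.001000 N).
Azimuth = atan2(E, N) = atan2(-0.001429, +0.001000) = 305.0° ≈ 305°.

305°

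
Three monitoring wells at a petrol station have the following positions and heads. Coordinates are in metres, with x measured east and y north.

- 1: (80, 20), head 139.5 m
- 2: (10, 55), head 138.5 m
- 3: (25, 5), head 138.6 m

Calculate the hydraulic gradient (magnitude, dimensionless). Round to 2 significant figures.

0.016

Three-point gradient (reference 1): Δ to 2 = (-70, 35, -1.0), Δ to 3 = (-55, -15, -0.9).
∂h/∂x = +0.01563, ∂h/∂y = +0.002689 (det = 2975).
|∇h| = √(0.01563² + 0.002689²) = 0.01586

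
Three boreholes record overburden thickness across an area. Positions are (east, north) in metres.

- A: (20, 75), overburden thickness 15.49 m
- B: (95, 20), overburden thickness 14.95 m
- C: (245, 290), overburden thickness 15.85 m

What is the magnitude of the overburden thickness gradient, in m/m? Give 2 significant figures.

Differences from A: to B (Δx, Δy, Δh) = (75, -55, -0.54); to C = (225, 215, +0.36).
Solve a·Δx + b·Δy = Δd: det = 75·215 − 225·(-55) = 28500.
∂d/∂x = [(-0.54)·215 − (+0.36)·(-55)] / 28500 = -0.003379
∂d/∂y = [75·(+0.36) − 225·(-0.54)] / 28500 = +0.005211
|∇f| = √(-0.003379² + 0.005211²) = 0.006211 m/m

0.0062 m/m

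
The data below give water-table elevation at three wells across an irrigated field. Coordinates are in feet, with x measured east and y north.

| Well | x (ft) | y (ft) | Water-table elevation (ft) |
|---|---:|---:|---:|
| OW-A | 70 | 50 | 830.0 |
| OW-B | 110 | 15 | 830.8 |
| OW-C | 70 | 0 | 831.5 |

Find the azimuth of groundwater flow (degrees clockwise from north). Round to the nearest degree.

With h = a·x + b·y + c and OW-A as origin, the differences give:
  40·a + (-35)·b = +0.8
  0·a + (-50)·b = +1.5
Eliminate b (×(-50) and ×(-35), subtract): -2000·a = 12.50 → a = ∂h/∂x = -0.006250
Back-substitute: b = ∂h/∂y = -0.03000.
Flow direction (−∇h) has components (+0.006250 E, +0.03000 N).
Azimuth = atan2(E, N) = atan2(+0.006250, +0.03000) = 11.8° ≈ 012°.

012°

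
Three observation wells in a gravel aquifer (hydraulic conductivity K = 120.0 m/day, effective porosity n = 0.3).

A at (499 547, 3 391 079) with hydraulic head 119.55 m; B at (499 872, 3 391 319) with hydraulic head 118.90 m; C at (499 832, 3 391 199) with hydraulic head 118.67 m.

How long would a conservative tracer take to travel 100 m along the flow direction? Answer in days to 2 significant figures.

Three-point gradient (reference A): Δ to B = (325, 240, -0.65), Δ to C = (285, 120, -0.88).
∂h/∂x = -0.004531, ∂h/∂y = +0.003427 (det = -29400).
|∇h| = √(-0.004531² + 0.003427²) = 0.005681
Seepage velocity v = K·i/n = 120.0 × 0.005681 / 0.3 = 2.272 m/day.
t = 100 / 2.272 = 44.01 days.

44 days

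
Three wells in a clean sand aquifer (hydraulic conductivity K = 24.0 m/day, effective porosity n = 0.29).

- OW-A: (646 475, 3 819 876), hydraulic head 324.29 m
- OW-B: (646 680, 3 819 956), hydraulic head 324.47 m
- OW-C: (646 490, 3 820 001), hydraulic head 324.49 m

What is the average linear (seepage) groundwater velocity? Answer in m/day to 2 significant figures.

Taking OW-A as reference: OW-B−OW-A = (205, 80, +0.18); OW-C−OW-A = (15, 125, +0.20).
Solve a·Δx + b·Δy = Δh: det = 205·125 − 15·80 = 24425.
∂h/∂x = [(+0.18)·125 − (+0.20)·80] / 24425 = +0.0002661
∂h/∂y = [205·(+0.20) − 15·(+0.18)] / 24425 = +0.001568
|∇h| = √(0.0002661² + 0.001568²) = 0.00159
Seepage velocity v = K·i/n = 24.0 × 0.00159 / 0.29 = 0.1316 m/day.

0.13 m/day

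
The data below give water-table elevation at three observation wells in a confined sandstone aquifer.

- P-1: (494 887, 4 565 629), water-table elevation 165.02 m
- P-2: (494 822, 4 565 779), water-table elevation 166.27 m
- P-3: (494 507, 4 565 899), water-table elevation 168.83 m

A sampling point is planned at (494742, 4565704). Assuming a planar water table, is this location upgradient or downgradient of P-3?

Three-point gradient (reference P-1): Δ to P-2 = (-65, 150, +1.25), Δ to P-3 = (-380, 270, +3.81).
∂h/∂x = -0.005932, ∂h/∂y = +0.005763 (det = 39450).
Head at (494742, 4565704) = 165.02 + (-0.005932)·(-145) + (+0.005763)·(75) = 166.31 m.
That is lower than the 168.83 m at P-3, so the point is downgradient.

downgradient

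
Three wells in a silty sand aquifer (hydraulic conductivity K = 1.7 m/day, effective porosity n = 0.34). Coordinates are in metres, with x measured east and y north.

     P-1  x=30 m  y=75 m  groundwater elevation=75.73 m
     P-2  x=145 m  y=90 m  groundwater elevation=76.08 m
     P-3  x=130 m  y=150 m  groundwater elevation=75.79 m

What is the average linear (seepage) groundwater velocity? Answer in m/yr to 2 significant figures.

Differences from P-1: to P-2 (Δx, Δy, Δh) = (115, 15, +0.35); to P-3 = (100, 75, +0.06).
Solve a·Δx + b·Δy = Δh: det = 115·75 − 100·15 = 7125.
∂h/∂x = [(+0.35)·75 − (+0.06)·15] / 7125 = +0.003558
∂h/∂y = [115·(+0.06) − 100·(+0.35)] / 7125 = -0.003944
|∇h| = √(0.003558² + -0.003944²) = 0.005312
Seepage velocity v = K·i/n = 1.7 × 0.005312 / 0.34 = 0.02656 m/day = 9.701 m/yr.

9.7 m/yr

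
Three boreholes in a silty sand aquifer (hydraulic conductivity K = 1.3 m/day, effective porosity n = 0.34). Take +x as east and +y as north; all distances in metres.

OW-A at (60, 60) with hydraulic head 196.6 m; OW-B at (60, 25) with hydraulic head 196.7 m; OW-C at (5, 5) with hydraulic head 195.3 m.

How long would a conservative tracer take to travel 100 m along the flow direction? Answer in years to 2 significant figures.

Differences from OW-A: to OW-B (Δx, Δy, Δh) = (0, -35, +0.1); to OW-C = (-55, -55, -1.3).
Solve a·Δx + b·Δy = Δh: det = 0·(-55) − (-55)·(-35) = -1925.
∂h/∂x = [(+0.1)·(-55) − (-1.3)·(-35)] / -1925 = +0.02649
∂h/∂y = [0·(-1.3) − (-55)·(+0.1)] / -1925 = -0.002857
|∇h| = √(0.02649² + -0.002857²) = 0.02664
Seepage velocity v = K·i/n = 1.3 × 0.02664 / 0.34 = 0.1019 m/day.
t = 100 / 0.1019 = 981.4 days = 2.69 years.

2.7 years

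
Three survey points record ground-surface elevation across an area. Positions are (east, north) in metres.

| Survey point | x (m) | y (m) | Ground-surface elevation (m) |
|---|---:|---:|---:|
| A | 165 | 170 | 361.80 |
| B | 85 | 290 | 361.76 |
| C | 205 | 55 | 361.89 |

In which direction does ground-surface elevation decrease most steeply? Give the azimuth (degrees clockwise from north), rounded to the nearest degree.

048°

With z = a·x + b·y + c and A as origin, the differences give:
  (-80)·a + 120·b = -0.04
  40·a + (-115)·b = +0.09
Eliminate b (×(-115) and ×120, subtract): 4400·a = -6.200 → a = ∂z/∂x = -0.001409
Back-substitute: b = ∂z/∂y = -0.001273.
Steepest decrease is along −∇f: components (+0.001409 E, +0.001273 N).
Azimuth = atan2(+0.001409, +0.001273) = 47.9° ≈ 048°.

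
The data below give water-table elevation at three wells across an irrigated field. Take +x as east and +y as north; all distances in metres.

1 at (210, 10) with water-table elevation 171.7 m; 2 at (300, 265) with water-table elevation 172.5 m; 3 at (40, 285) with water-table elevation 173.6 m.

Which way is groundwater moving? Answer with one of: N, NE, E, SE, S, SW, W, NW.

SE

With h = a·x + b·y + c and 1 as origin, the differences give:
  90·a + 255·b = +0.8
  (-170)·a + 275·b = +1.9
Eliminate b (×275 and ×255, subtract): 68100·a = -264.50 → a = ∂h/∂x = -0.003884
Back-substitute: b = ∂h/∂y = +0.004508.
Flow = −∇h = (+0.003884 east, -0.004508 north), which points southeast.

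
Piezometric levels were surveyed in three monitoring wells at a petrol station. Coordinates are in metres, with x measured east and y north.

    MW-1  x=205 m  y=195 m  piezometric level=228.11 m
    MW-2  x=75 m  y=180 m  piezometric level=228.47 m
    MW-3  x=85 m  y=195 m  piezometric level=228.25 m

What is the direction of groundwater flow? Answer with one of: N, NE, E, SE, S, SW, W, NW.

N

With h = a·x + b·y + c and MW-1 as origin, the differences give:
  (-130)·a + (-15)·b = +0.36
  (-120)·a + 0·b = +0.14
Eliminate b (×0 and ×(-15), subtract): -1800·a = 2.100 → a = ∂h/∂x = -0.001167
Back-substitute: b = ∂h/∂y = -0.01389.
Flow = −∇h = (+0.001167 east, +0.01389 north), which points north.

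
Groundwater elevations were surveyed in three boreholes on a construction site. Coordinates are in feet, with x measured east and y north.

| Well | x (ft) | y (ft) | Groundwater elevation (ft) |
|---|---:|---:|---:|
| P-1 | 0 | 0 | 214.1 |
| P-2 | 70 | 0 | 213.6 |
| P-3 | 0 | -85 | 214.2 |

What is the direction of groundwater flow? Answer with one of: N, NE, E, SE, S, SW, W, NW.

E

∂h/∂x = (213.6 − 214.1) / (70 − 0) = -0.007143
∂h/∂y = (214.2 − 214.1) / (-85 − 0) = -0.001176
Flow = −∇h = (+0.007143 east, +0.001176 north), which points east.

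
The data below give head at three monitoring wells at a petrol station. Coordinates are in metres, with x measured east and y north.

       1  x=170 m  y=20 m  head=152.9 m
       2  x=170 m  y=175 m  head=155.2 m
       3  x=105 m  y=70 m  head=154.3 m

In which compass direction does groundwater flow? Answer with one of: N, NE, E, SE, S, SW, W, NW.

With h = a·x + b·y + c and 1 as origin, the differences give:
  0·a + 155·b = +2.3
  (-65)·a + 50·b = +1.4
Eliminate b (×50 and ×155, subtract): 10075·a = -102.00 → a = ∂h/∂x = -0.01012
Back-substitute: b = ∂h/∂y = +0.01484.
Flow = −∇h = (+0.01012 east, -0.01484 north), which points southeast.

SE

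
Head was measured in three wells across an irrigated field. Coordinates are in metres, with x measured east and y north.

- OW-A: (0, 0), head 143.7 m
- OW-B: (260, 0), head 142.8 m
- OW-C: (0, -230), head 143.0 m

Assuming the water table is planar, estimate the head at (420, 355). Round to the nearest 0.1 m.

∂h/∂x = (142.8 − 143.7) / (260 − 0) = -0.003462
∂h/∂y = (143.0 − 143.7) / (-230 − 0) = +0.003043
h(420, 355) = 143.7 + (-0.003462)·(420) + (+0.003043)·(355) = 143.7 -1.454 +1.080 = 143.327 m.

143.3 m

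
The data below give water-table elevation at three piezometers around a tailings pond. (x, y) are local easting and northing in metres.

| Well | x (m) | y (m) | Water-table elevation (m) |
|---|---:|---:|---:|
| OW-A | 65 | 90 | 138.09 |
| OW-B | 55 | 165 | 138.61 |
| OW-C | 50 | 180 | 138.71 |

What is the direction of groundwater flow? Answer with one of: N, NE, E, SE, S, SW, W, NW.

S

Taking OW-A as reference: OW-B−OW-A = (-10, 75, +0.52); OW-C−OW-A = (-15, 90, +0.62).
Determinant of the coordinate differences = (-10)·90 − (-15)·75 = 225.
∂h/∂x = [(+0.52)·90 − (+0.62)·75] / 225 = +0.001333
∂h/∂y = [(-10)·(+0.62) − (-15)·(+0.52)] / 225 = +0.007111
Flow = −∇h = (-0.001333 east, -0.007111 north), which points south.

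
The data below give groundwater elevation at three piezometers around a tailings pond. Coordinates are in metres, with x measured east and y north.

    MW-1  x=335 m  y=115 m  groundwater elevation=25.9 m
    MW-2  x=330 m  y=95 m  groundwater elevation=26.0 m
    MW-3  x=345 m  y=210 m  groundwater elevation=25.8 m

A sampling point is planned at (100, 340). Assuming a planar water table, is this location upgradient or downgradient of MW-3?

Taking MW-1 as reference: MW-2−MW-1 = (-5, -20, +0.1); MW-3−MW-1 = (10, 95, -0.1).
Solve a·Δx + b·Δy = Δh: det = (-5)·95 − 10·(-20) = -275.
∂h/∂x = [(+0.1)·95 − (-0.1)·(-20)] / -275 = -0.02727
∂h/∂y = [(-5)·(-0.1) − 10·(+0.1)] / -275 = +0.001818
Head at (100, 340) = 25.9 + (-0.02727)·(-235) + (+0.001818)·(225) = 32.72 m.
That is higher than the 25.8 m at MW-3, so the point is upgradient.

upgradient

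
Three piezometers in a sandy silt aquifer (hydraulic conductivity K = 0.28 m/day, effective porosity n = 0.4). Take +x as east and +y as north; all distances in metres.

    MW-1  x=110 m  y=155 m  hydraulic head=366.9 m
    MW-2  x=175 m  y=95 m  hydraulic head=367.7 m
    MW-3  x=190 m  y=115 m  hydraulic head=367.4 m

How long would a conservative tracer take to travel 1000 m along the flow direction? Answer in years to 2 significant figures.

Taking MW-1 as reference: MW-2−MW-1 = (65, -60, +0.8); MW-3−MW-1 = (80, -40, +0.5).
Solve a·Δx + b·Δy = Δh: det = 65·(-40) − 80·(-60) = 2200.
∂h/∂x = [(+0.8)·(-40) − (+0.5)·(-60)] / 2200 = -0.0009091
∂h/∂y = [65·(+0.5) − 80·(+0.8)] / 2200 = -0.01432
|∇h| = √(-0.0009091² + -0.01432²) = 0.01435
Seepage velocity v = K·i/n = 0.28 × 0.01435 / 0.4 = 0.01005 m/day.
t = 1000 / 0.01005 = 9.95e+04 days = 272 years.

270 years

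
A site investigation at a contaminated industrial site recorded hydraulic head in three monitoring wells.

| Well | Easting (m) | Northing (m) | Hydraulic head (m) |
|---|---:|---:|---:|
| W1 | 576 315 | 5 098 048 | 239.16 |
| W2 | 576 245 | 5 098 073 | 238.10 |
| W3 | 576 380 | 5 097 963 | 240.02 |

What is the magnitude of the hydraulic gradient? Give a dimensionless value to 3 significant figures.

Taking W1 as reference: W2−W1 = (-70, 25, -1.06); W3−W1 = (65, -85, +0.86).
Solve a·Δx + b·Δy = Δh: det = (-70)·(-85) − 65·25 = 4325.
∂h/∂x = [(-1.06)·(-85) − (+0.86)·25] / 4325 = +0.01586
∂h/∂y = [(-70)·(+0.86) − 65·(-1.06)] / 4325 = +0.002012
|∇h| = √(0.01586² + 0.002012²) = 0.01599

0.0160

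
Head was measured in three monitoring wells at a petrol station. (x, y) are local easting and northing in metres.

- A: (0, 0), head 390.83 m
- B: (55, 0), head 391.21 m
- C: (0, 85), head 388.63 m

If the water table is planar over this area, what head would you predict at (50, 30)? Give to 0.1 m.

∂h/∂x = (391.21 − 390.83) / (55 − 0) = +0.006909
∂h/∂y = (388.63 − 390.83) / (85 − 0) = -0.02588
h(50, 30) = 390.83 + (+0.006909)·(50) + (-0.02588)·(30) = 390.83 +0.345 -0.776 = 390.399 m.

390.4 m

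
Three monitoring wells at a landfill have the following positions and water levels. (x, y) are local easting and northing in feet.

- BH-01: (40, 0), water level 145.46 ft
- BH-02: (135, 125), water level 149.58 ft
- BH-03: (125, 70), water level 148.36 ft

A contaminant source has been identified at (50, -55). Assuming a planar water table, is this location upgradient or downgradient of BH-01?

downgradient

With h = a·x + b·y + c and BH-01 as origin, the differences give:
  95·a + 125·b = +4.12
  85·a + 70·b = +2.90
Eliminate b (×70 and ×125, subtract): -3975·a = -74.100 → a = ∂h/∂x = +0.01864
Back-substitute: b = ∂h/∂y = +0.01879.
Head at (50, -55) = 145.46 + (+0.01864)·(10) + (+0.01879)·(-55) = 144.61 ft.
That is lower than the 145.46 ft at BH-01, so the point is downgradient.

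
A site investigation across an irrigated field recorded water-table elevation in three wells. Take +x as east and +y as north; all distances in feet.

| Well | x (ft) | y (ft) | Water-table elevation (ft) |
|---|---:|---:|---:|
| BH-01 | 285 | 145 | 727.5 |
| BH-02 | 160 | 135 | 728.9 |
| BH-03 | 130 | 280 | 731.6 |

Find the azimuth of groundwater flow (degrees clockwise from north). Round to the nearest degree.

Differences from BH-01: to BH-02 (Δx, Δy, Δh) = (-125, -10, +1.4); to BH-03 = (-155, 135, +4.1).
Solve a·Δx + b·Δy = Δh: det = (-125)·135 − (-155)·(-10) = -18425.
∂h/∂x = [(+1.4)·135 − (+4.1)·(-10)] / -18425 = -0.01248
∂h/∂y = [(-125)·(+4.1) − (-155)·(+1.4)] / -18425 = +0.01604
Flow direction (−∇h) has components (+0.01248 E, -0.01604 N).
Azimuth = atan2(E, N) = atan2(+0.01248, -0.01604) = 142.1° ≈ 142°.

142°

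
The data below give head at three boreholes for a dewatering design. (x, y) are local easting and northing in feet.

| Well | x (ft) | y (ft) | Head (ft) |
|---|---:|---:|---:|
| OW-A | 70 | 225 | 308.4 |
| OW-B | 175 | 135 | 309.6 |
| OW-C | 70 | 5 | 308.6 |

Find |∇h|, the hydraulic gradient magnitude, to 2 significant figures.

Three-point gradient (reference OW-A): Δ to OW-B = (105, -90, +1.2), Δ to OW-C = (0, -220, +0.2).
∂h/∂x = +0.01065, ∂h/∂y = -0.0009091 (det = -23100).
|∇h| = √(0.01065² + -0.0009091²) = 0.01069

0.011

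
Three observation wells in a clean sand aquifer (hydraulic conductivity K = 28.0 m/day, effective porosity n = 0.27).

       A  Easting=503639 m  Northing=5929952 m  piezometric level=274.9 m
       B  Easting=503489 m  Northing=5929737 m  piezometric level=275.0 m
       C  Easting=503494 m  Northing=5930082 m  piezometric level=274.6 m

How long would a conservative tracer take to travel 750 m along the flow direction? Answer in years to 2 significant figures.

Taking A as reference: B−A = (-150, -215, +0.1); C−A = (-145, 130, -0.3).
Determinant of the coordinate differences = (-150)·130 − (-145)·(-215) = -50675.
∂h/∂x = [(+0.1)·130 − (-0.3)·(-215)] / -50675 = +0.001016
∂h/∂y = [(-150)·(-0.3) − (-145)·(+0.1)] / -50675 = -0.001174
|∇h| = √(0.001016² + -0.001174²) = 0.001553
Seepage velocity v = K·i/n = 28.0 × 0.001553 / 0.27 = 0.1611 m/day.
t = 750 / 0.1611 = 4655 days = 12.7 years.

13 years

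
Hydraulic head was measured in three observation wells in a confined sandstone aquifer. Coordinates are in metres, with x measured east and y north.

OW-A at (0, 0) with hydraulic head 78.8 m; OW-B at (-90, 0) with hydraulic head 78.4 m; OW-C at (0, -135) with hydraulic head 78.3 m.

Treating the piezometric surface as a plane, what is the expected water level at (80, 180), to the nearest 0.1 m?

∂h/∂x = (78.4 − 78.8) / (-90 − 0) = +0.004444
∂h/∂y = (78.3 − 78.8) / (-135 − 0) = +0.003704
h(80, 180) = 78.8 + (+0.004444)·(80) + (+0.003704)·(180) = 78.8 +0.356 +0.667 = 79.822 m.

79.8 m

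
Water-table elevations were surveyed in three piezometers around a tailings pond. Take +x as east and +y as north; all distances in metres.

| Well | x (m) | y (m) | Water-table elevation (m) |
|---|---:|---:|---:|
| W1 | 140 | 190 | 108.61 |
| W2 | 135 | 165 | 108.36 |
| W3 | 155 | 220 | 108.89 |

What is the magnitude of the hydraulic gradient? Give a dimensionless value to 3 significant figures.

0.0107

Differences from W1: to W2 (Δx, Δy, Δh) = (-5, -25, -0.25); to W3 = (15, 30, +0.28).
Determinant of the coordinate differences = (-5)·30 − 15·(-25) = 225.
∂h/∂x = [(-0.25)·30 − (+0.28)·(-25)] / 225 = -0.002222
∂h/∂y = [(-5)·(+0.28) − 15·(-0.25)] / 225 = +0.01044
|∇h| = √(-0.002222² + 0.01044²) = 0.01067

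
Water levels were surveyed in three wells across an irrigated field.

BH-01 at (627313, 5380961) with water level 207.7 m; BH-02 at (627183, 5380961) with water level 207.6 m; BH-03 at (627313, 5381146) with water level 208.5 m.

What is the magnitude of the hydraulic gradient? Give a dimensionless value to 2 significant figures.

∂h/∂x = (207.6 − 207.7) / (627183 − 627313) = +0.0007692
∂h/∂y = (208.5 − 207.7) / (5381146 − 5380961) = +0.004324
|∇h| = √(0.0007692² + 0.004324²) = 0.004392

0.0044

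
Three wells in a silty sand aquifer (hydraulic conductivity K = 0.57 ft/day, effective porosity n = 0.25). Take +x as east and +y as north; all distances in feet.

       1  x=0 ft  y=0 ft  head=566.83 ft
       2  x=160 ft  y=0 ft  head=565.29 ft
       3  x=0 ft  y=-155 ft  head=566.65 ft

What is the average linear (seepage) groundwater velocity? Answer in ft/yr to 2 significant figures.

∂h/∂x = (565.29 − 566.83) / (160 − 0) = -0.009625
∂h/∂y = (566.65 − 566.83) / (-155 − 0) = +0.001161
|∇h| = √(-0.009625² + 0.001161²) = 0.009695
Seepage velocity v = K·i/n = 0.57 × 0.009695 / 0.25 = 0.0221 ft/day = 8.072 ft/yr.

8.1 ft/yr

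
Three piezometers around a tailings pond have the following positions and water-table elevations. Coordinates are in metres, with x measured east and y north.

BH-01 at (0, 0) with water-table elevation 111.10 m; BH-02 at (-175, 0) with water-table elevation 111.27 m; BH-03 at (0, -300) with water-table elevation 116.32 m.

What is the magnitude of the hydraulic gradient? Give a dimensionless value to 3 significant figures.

0.0174

∂h/∂x = (111.27 − 111.10) / (-175 − 0) = -0.0009714
∂h/∂y = (116.32 − 111.10) / (-300 − 0) = -0.01740
|∇h| = √(-0.0009714² + -0.01740²) = 0.01743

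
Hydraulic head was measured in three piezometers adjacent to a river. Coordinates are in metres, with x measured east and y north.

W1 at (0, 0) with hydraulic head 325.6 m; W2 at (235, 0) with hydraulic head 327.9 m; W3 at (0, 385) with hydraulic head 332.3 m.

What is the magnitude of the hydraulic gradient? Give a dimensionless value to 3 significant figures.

∂h/∂x = (327.9 − 325.6) / (235 − 0) = +0.009787
∂h/∂y = (332.3 − 325.6) / (385 − 0) = +0.01740
|∇h| = √(0.009787² + 0.01740²) = 0.01996

0.0200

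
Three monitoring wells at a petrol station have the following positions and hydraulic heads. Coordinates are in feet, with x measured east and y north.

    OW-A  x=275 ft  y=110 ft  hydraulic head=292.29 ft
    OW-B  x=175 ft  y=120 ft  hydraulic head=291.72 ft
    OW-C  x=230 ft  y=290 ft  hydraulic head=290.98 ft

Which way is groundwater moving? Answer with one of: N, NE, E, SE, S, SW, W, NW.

With h = a·x + b·y + c and OW-A as origin, the differences give:
  (-100)·a + 10·b = -0.57
  (-45)·a + 180·b = -1.31
Eliminate b (×180 and ×10, subtract): -17550·a = -89.500 → a = ∂h/∂x = +0.005100
Back-substitute: b = ∂h/∂y = -0.006003.
Flow = −∇h = (-0.005100 east, +0.006003 north), which points northwest.

NW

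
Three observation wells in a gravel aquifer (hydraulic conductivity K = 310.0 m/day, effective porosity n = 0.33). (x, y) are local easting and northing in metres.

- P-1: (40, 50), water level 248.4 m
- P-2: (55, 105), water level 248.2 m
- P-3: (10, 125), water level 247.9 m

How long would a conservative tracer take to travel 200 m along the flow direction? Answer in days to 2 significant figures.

Three-point gradient (reference P-1): Δ to P-2 = (15, 55, -0.2), Δ to P-3 = (-30, 75, -0.5).
∂h/∂x = +0.004505, ∂h/∂y = -0.004865 (det = 2775).
|∇h| = √(0.004505² + -0.004865²) = 0.00663
Seepage velocity v = K·i/n = 310.0 × 0.00663 / 0.33 = 6.228 m/day.
t = 200 / 6.228 = 32.11 days.

32 days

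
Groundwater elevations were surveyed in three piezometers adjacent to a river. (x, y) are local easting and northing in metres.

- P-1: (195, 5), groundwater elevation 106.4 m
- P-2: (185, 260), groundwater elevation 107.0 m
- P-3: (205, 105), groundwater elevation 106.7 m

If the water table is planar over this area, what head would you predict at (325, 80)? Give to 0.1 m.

107.2 m

Taking P-1 as reference: P-2−P-1 = (-10, 255, +0.6); P-3−P-1 = (10, 100, +0.3).
Solve a·Δx + b·Δy = Δh: det = (-10)·100 − 10·255 = -3550.
∂h/∂x = [(+0.6)·100 − (+0.3)·255] / -3550 = +0.004648
∂h/∂y = [(-10)·(+0.3) − 10·(+0.6)] / -3550 = +0.002535
h(325, 80) = 106.4 + (+0.004648)·(130) + (+0.002535)·(75) = 106.4 +0.604 +0.190 = 107.194 m.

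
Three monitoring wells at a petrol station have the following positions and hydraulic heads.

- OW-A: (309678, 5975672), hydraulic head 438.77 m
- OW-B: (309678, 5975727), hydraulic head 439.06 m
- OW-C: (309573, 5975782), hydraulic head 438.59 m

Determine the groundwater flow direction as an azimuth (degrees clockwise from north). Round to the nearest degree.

234°

Three-point gradient (reference OW-A): Δ to OW-B = (0, 55, +0.29), Δ to OW-C = (-105, 110, -0.18).
∂h/∂x = +0.007238, ∂h/∂y = +0.005273 (det = 5775).
Flow direction (−∇h) has components (-0.007238 E, -0.005273 N).
Azimuth = atan2(E, N) = atan2(-0.007238, -0.005273) = 233.9° ≈ 234°.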